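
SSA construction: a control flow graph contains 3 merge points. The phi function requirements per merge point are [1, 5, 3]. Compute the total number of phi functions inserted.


Total phi functions = sum of phi functions at each join node
= 1 + 5 + 3 = 9

9


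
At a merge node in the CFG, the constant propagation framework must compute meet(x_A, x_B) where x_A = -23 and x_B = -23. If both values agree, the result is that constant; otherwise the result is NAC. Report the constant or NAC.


Meet operation: if both paths give the same constant, result is that constant; if they differ, result is NAC (not-a-constant).
Path A: -23, Path B: -23 -> equal
Result: constant -> -23

-23


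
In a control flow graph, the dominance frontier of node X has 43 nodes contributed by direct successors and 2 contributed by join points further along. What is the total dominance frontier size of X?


DF(X) = direct successor contributions + join point contributions
= 43 + 2 = 45

45


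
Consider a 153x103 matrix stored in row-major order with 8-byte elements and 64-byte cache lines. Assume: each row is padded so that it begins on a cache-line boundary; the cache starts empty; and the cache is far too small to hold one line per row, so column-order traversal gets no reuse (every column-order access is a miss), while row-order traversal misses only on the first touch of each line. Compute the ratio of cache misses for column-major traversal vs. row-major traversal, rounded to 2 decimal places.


Each row occupies 103 * 8 = 824 bytes and starts on a line boundary, so it spans ceil(824 / 64) = 13 cache lines.
Row-major traversal misses (one per line touched): 153 * ceil(103 * 8 / 64) = 1989
Column-major traversal misses (no reuse, every access misses): 153 * 103 = 15759
Ratio = 15759 / 1989 = 7.92

7.92


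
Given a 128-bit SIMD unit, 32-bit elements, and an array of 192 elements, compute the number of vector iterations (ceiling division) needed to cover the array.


Width = 128 / 32 = 4 elements per vector op
Iterations = ceil(192 / 4) = 48

48


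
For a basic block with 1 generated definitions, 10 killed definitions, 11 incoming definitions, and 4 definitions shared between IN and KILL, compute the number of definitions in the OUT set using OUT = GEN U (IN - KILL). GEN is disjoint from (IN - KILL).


IN - KILL: 11 - 4 = 7 surviving definitions
OUT = GEN + surviving = 1 + 7 = 8

8


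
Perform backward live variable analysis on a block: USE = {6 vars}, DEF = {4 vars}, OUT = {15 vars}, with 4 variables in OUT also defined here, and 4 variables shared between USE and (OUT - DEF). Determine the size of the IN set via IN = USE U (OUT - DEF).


OUT - DEF: 15 - 4 = 11
|IN| = |USE| + |OUT - DEF| - |USE ∩ (OUT - DEF)| = 6 + 11 - 4 = 13

13


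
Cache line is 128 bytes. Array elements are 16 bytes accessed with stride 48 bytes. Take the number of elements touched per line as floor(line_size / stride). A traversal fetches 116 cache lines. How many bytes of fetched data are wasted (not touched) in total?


Elements per line = floor(128 / 48) = 2
Bytes used per line = 2 * 16 = 32
Wasted per line = 128 - 32 = 96
Total wasted = 96 * 116 = 11136

11136


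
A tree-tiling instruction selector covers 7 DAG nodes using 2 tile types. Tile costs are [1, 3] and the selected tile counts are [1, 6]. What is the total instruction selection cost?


Total cost = sum(count_i * cost_i)
= 1*1 + 6*3
= 19

19


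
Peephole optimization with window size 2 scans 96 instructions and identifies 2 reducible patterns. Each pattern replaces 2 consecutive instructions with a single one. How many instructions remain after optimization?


Each match removes 1 instructions.
Total removed = 2 * 1 = 2
Remaining = 96 - 2 = 94

94


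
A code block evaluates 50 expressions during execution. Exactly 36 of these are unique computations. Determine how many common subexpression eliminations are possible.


CSE count = total expressions - unique expressions
= 50 - 36 = 14

14


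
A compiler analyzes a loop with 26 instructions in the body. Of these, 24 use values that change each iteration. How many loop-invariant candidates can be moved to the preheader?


Invariant candidates = total - loop-dependent
= 26 - 24 = 2

2


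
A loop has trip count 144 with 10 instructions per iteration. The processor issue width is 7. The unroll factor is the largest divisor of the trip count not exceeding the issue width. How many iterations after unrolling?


Largest divisor of 144 <= 7 is 6
New iterations = 144 / 6 = 24

24


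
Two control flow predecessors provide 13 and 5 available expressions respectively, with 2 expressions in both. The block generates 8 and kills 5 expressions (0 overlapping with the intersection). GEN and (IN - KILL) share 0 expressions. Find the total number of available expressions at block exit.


IN = intersection of predecessors = 2
IN - KILL = 2 - 0 = 2
|OUT| = |GEN| + |IN - KILL| - |GEN ∩ (IN - KILL)| = 8 + 2 - 0 = 10

10


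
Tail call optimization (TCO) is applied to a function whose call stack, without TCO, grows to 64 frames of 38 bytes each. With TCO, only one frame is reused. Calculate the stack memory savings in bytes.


Without TCO: 64 * 38 = 2432 bytes
With TCO: reuse 1 frame = 38 bytes
Savings = 2432 - 38 = 2394

2394


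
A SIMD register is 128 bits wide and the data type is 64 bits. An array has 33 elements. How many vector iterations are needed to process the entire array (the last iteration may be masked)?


Width = 128 / 64 = 2 elements per vector op
Iterations = ceil(33 / 2) = 17

17


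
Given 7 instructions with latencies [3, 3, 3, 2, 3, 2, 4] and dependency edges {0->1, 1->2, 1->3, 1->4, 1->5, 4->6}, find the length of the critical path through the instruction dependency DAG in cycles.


Compute longest path through dependency graph: dist(Ik) = max over predecessors of dist + latency(Ik).
dist(I0) = latency 3 = 3
dist(I1) = dist(I0) + 3 = 3 + 3 = 6
dist(I2) = dist(I1) + 3 = 6 + 3 = 9
dist(I3) = dist(I1) + 2 = 6 + 2 = 8
dist(I4) = dist(I1) + 3 = 6 + 3 = 9
dist(I5) = dist(I1) + 2 = 6 + 2 = 8
dist(I6) = dist(I4) + 4 = 9 + 4 = 13
Critical path = max dist = 13

13


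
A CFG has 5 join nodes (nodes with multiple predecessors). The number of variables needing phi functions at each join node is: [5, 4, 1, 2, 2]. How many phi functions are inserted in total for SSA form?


Total phi functions = sum of phi functions at each join node
= 5 + 4 + 1 + 2 + 2 = 14

14


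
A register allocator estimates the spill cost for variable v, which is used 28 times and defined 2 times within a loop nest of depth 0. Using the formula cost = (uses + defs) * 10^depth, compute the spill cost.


uses + defs = 28 + 2 = 30
10^0 = 1
Spill cost = 30 * 1 = 30

30


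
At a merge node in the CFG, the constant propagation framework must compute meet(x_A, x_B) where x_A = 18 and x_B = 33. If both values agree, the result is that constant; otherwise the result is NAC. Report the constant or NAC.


Meet operation: if both paths give the same constant, result is that constant; if they differ, result is NAC (not-a-constant).
Path A: 18, Path B: 33 -> differ
Result: not-a-constant -> NAC

NAC


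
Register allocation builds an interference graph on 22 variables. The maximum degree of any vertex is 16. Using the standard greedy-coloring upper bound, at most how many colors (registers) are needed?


Greedy coloring never needs more than (max_degree + 1) colors: when coloring a vertex, at most max_degree neighbors are already colored.
Upper bound = 16 + 1 = 17

17


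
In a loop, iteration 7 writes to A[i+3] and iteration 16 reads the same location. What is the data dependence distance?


Distance = read iteration - write iteration
= 16 - 7 = 9

9


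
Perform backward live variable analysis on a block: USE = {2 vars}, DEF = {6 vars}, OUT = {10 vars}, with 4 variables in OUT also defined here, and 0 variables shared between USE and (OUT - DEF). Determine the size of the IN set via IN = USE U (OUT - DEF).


OUT - DEF: 10 - 4 = 6
|IN| = |USE| + |OUT - DEF| - |USE ∩ (OUT - DEF)| = 2 + 6 - 0 = 8

8


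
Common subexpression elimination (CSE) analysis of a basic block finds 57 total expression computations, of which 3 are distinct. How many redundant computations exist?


CSE count = total expressions - unique expressions
= 57 - 3 = 54

54


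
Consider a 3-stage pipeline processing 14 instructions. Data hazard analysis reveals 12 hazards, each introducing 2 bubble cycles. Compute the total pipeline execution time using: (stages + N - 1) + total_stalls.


Base cycles = 3 + 14 - 1 = 16
Total stalls = 12 * 2 = 24
Total = 16 + 24 = 40

40


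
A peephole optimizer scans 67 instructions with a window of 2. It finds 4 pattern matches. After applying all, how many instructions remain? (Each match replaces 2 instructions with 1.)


Each match removes 1 instructions.
Total removed = 4 * 1 = 4
Remaining = 67 - 4 = 63

63


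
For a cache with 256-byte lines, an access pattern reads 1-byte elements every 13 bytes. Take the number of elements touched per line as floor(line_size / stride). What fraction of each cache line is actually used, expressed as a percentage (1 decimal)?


Elements per cache line = floor(256 / 13) = 19
Bytes used = 19 * 1 = 19
Utilization = 19 / 256 * 100 = 7.4%

7.4


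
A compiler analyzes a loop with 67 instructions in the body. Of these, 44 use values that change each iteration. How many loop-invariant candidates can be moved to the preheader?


Invariant candidates = total - loop-dependent
= 67 - 44 = 23

23


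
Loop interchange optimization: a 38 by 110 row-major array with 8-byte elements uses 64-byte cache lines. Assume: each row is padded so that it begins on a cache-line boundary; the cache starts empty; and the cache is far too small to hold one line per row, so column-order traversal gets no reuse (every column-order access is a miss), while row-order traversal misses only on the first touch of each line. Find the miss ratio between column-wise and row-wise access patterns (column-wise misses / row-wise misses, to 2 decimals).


Each row occupies 110 * 8 = 880 bytes and starts on a line boundary, so it spans ceil(880 / 64) = 14 cache lines.
Row-major traversal misses (one per line touched): 38 * ceil(110 * 8 / 64) = 532
Column-major traversal misses (no reuse, every access misses): 38 * 110 = 4180
Ratio = 4180 / 532 = 7.86

7.86


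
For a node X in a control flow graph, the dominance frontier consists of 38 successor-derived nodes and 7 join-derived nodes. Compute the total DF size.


DF(X) = direct successor contributions + join point contributions
= 38 + 7 = 45

45


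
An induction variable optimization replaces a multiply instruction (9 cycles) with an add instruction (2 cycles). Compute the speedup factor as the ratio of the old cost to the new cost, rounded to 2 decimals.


Ratio = mult_cost / add_cost = 9 / 2 = 4.5

4.5


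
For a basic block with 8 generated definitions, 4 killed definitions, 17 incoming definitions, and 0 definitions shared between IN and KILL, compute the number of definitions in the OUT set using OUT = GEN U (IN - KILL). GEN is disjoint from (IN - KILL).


IN - KILL: 17 - 0 = 17 surviving definitions
OUT = GEN + surviving = 8 + 17 = 25

25


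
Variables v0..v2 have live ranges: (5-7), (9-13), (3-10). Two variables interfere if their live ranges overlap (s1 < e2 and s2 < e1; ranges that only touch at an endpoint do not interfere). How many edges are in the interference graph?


Check all pairs for overlapping intervals.
Two intervals (s1,e1) and (s2,e2) overlap if s1 < e2 and s2 < e1.
v0 (5-7) vs v1..v2: overlaps v2 -> 1
v1 (9-13) vs v2: overlaps v2 -> 1
Total overlapping pairs = 1 + 1 = 2

2


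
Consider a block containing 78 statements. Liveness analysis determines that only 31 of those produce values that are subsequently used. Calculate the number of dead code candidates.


Dead code = total statements - live definitions
= 78 - 31 = 47

47


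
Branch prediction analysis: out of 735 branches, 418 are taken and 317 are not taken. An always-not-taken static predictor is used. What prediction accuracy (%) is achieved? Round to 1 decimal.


Predictor: always-not-taken
Correct predictions = 317
Accuracy = 317 / 735 * 100 = 43.1%

43.1


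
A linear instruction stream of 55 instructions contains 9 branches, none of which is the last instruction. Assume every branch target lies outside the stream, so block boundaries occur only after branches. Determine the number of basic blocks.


With no in-sequence branch targets, the leaders are the first instruction plus the instruction after each branch.
Number of basic blocks = branches + 1
= 9 + 1 = 10

10


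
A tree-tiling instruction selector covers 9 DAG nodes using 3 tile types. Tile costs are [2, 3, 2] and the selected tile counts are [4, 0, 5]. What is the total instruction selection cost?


Total cost = sum(count_i * cost_i)
= 4*2 + 0*3 + 5*2
= 18

18


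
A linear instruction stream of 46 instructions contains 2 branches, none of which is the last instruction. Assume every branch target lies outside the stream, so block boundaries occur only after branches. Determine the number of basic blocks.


With no in-sequence branch targets, the leaders are the first instruction plus the instruction after each branch.
Number of basic blocks = branches + 1
= 2 + 1 = 3

3


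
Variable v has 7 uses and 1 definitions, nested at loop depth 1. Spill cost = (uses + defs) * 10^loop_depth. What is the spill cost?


uses + defs = 7 + 1 = 8
10^1 = 10
Spill cost = 8 * 10 = 80

80


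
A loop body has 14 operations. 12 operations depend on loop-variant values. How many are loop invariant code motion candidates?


Invariant candidates = total - loop-dependent
= 14 - 12 = 2

2


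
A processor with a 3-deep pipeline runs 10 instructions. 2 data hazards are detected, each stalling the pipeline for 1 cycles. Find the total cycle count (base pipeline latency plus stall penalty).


Base cycles = 3 + 10 - 1 = 12
Total stalls = 2 * 1 = 2
Total = 12 + 2 = 14

14


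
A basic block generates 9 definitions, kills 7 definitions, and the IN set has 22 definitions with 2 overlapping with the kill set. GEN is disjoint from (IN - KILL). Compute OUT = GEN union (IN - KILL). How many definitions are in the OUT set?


IN - KILL: 22 - 2 = 20 surviving definitions
OUT = GEN + surviving = 9 + 20 = 29

29


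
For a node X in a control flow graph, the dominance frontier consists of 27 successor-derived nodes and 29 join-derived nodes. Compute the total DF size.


DF(X) = direct successor contributions + join point contributions
= 27 + 29 = 56

56


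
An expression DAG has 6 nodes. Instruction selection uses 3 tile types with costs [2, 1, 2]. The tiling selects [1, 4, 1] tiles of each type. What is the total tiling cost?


Total cost = sum(count_i * cost_i)
= 1*2 + 4*1 + 1*2
= 8

8


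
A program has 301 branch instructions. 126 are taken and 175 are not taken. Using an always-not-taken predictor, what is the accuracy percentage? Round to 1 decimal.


Predictor: always-not-taken
Correct predictions = 175
Accuracy = 175 / 301 * 100 = 58.1%

58.1


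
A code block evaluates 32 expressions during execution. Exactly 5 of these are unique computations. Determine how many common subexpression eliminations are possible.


CSE count = total expressions - unique expressions
= 32 - 5 = 27

27


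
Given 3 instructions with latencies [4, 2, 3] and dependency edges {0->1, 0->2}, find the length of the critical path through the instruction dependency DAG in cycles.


Compute longest path through dependency graph: dist(Ik) = max over predecessors of dist + latency(Ik).
dist(I0) = latency 4 = 4
dist(I1) = dist(I0) + 2 = 4 + 2 = 6
dist(I2) = dist(I0) + 3 = 4 + 3 = 7
Critical path = max dist = 7

7


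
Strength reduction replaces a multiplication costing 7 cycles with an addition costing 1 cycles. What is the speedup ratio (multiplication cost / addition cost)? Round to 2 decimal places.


Ratio = mult_cost / add_cost = 7 / 1 = 7.0

7.0


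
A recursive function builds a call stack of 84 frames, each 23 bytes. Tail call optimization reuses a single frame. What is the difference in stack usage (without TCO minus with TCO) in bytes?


Without TCO: 84 * 23 = 1932 bytes
With TCO: reuse 1 frame = 23 bytes
Savings = 1932 - 23 = 1909

1909


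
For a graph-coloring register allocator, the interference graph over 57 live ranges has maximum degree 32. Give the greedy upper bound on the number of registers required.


Greedy coloring never needs more than (max_degree + 1) colors: when coloring a vertex, at most max_degree neighbors are already colored.
Upper bound = 32 + 1 = 33

33


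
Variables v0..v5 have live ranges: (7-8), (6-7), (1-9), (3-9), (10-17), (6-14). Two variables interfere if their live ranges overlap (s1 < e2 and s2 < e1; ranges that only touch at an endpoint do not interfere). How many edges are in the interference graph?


Check all pairs for overlapping intervals.
Two intervals (s1,e1) and (s2,e2) overlap if s1 < e2 and s2 < e1.
v0 (7-8) vs v1..v5: overlaps v2, v3, v5 -> 3
v1 (6-7) vs v2..v5: overlaps v2, v3, v5 -> 3
v2 (1-9) vs v3..v5: overlaps v3, v5 -> 2
v3 (3-9) vs v4..v5: overlaps v5 -> 1
v4 (10-17) vs v5: overlaps v5 -> 1
Total overlapping pairs = 3 + 3 + 2 + 1 + 1 = 10

10


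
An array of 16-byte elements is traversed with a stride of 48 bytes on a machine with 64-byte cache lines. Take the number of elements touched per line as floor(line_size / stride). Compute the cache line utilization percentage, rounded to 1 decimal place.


Elements per cache line = floor(64 / 48) = 1
Bytes used = 1 * 16 = 16
Utilization = 16 / 64 * 100 = 25.0%

25.0


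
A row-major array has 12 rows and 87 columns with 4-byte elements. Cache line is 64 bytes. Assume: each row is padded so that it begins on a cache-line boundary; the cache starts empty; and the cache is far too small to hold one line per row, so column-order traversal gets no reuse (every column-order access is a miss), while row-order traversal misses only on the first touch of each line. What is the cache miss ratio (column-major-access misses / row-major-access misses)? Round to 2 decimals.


Each row occupies 87 * 4 = 348 bytes and starts on a line boundary, so it spans ceil(348 / 64) = 6 cache lines.
Row-major traversal misses (one per line touched): 12 * ceil(87 * 4 / 64) = 72
Column-major traversal misses (no reuse, every access misses): 12 * 87 = 1044
Ratio = 1044 / 72 = 14.5

14.5


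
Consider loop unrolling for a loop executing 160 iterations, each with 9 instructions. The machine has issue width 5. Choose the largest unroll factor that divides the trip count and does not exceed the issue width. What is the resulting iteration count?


Largest divisor of 160 <= 5 is 5
New iterations = 160 / 5 = 32

32


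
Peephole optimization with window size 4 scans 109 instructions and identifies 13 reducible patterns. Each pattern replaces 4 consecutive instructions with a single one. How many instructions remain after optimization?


Each match removes 3 instructions.
Total removed = 13 * 3 = 39
Remaining = 109 - 39 = 70

70


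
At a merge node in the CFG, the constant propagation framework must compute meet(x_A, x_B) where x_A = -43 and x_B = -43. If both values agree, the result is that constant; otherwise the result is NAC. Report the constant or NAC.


Meet operation: if both paths give the same constant, result is that constant; if they differ, result is NAC (not-a-constant).
Path A: -43, Path B: -43 -> equal
Result: constant -> -43

-43


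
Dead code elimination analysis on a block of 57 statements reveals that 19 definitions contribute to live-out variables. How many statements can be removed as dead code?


Dead code = total statements - live definitions
= 57 - 19 = 38

38


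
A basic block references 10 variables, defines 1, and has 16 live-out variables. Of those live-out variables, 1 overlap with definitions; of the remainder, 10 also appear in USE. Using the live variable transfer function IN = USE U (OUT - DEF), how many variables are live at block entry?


OUT - DEF: 16 - 1 = 15
|IN| = |USE| + |OUT - DEF| - |USE ∩ (OUT - DEF)| = 10 + 15 - 10 = 15

15


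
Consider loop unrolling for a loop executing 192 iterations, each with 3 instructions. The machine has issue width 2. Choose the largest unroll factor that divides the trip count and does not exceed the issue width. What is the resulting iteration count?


Largest divisor of 192 <= 2 is 2
New iterations = 192 / 2 = 96

96


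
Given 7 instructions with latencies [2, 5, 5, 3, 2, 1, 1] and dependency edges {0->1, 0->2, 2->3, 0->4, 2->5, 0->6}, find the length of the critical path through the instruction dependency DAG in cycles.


Compute longest path through dependency graph: dist(Ik) = max over predecessors of dist + latency(Ik).
dist(I0) = latency 2 = 2
dist(I1) = dist(I0) + 5 = 2 + 5 = 7
dist(I2) = dist(I0) + 5 = 2 + 5 = 7
dist(I3) = dist(I2) + 3 = 7 + 3 = 10
dist(I4) = dist(I0) + 2 = 2 + 2 = 4
dist(I5) = dist(I2) + 1 = 7 + 1 = 8
dist(I6) = dist(I0) + 1 = 2 + 1 = 3
Critical path = max dist = 10

10


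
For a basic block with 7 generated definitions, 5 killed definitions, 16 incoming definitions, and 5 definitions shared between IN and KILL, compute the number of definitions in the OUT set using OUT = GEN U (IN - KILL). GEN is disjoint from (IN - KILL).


IN - KILL: 16 - 5 = 11 surviving definitions
OUT = GEN + surviving = 7 + 11 = 18

18


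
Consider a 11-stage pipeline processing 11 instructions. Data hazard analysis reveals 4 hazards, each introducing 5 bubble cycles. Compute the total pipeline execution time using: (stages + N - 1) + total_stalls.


Base cycles = 11 + 11 - 1 = 21
Total stalls = 4 * 5 = 20
Total = 21 + 20 = 41

41


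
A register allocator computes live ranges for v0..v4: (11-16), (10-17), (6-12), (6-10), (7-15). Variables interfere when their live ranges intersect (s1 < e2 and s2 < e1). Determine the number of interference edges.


Check all pairs for overlapping intervals.
Two intervals (s1,e1) and (s2,e2) overlap if s1 < e2 and s2 < e1.
v0 (11-16) vs v1..v4: overlaps v1, v2, v4 -> 3
v1 (10-17) vs v2..v4: overlaps v2, v4 -> 2
v2 (6-12) vs v3..v4: overlaps v3, v4 -> 2
v3 (6-10) vs v4: overlaps v4 -> 1
Total overlapping pairs = 3 + 2 + 2 + 1 = 8

8


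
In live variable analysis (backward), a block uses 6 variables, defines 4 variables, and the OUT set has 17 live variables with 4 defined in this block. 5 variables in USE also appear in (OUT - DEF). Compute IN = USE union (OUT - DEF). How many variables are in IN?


OUT - DEF: 17 - 4 = 13
|IN| = |USE| + |OUT - DEF| - |USE ∩ (OUT - DEF)| = 6 + 13 - 5 = 14

14


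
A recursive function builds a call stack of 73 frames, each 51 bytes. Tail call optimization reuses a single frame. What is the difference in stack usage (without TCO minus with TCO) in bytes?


Without TCO: 73 * 51 = 3723 bytes
With TCO: reuse 1 frame = 51 bytes
Savings = 3723 - 51 = 3672

3672


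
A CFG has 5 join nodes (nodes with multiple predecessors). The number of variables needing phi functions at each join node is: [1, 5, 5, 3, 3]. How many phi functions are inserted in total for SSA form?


Total phi functions = sum of phi functions at each join node
= 1 + 5 + 5 + 3 + 3 = 17

17


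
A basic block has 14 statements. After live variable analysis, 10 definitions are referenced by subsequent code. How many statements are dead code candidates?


Dead code = total statements - live definitions
= 14 - 10 = 4

4


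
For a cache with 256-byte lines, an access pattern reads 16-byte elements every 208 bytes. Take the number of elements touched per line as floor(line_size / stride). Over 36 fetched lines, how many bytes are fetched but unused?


Elements per line = floor(256 / 208) = 1
Bytes used per line = 1 * 16 = 16
Wasted per line = 256 - 16 = 240
Total wasted = 240 * 36 = 8640

8640


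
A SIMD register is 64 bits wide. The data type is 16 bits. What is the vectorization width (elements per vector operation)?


Width = SIMD bits / data type bits
= 64 / 16 = 4

4


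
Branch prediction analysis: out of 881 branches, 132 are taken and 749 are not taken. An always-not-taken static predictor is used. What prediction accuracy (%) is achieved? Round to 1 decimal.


Predictor: always-not-taken
Correct predictions = 749
Accuracy = 749 / 881 * 100 = 85.0%

85.0


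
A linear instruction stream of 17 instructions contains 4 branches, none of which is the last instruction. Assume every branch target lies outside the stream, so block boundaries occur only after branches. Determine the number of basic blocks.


With no in-sequence branch targets, the leaders are the first instruction plus the instruction after each branch.
Number of basic blocks = branches + 1
= 4 + 1 = 5

5


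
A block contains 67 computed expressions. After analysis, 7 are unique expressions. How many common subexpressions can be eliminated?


CSE count = total expressions - unique expressions
= 67 - 7 = 60

60


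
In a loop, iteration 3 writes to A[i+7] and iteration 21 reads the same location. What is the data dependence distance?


Distance = read iteration - write iteration
= 21 - 3 = 18

18


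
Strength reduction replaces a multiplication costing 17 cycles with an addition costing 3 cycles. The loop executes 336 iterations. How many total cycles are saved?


Per-iteration saving = 17 - 3 = 14
Total saved = 336 * 14 = 4704

4704


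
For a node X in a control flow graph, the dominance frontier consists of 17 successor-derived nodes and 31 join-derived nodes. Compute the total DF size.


DF(X) = direct successor contributions + join point contributions
= 17 + 31 = 48

48


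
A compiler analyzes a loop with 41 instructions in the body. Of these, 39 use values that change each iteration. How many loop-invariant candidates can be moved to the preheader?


Invariant candidates = total - loop-dependent
= 41 - 39 = 2

2


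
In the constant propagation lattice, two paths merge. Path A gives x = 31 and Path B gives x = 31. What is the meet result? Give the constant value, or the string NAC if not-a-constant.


Meet operation: if both paths give the same constant, result is that constant; if they differ, result is NAC (not-a-constant).
Path A: 31, Path B: 31 -> equal
Result: constant -> 31

31


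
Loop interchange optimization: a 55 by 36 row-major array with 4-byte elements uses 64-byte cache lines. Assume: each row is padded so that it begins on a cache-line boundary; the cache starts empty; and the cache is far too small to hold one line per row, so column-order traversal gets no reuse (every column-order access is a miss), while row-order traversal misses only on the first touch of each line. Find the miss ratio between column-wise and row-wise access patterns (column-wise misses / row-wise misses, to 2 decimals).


Each row occupies 36 * 4 = 144 bytes and starts on a line boundary, so it spans ceil(144 / 64) = 3 cache lines.
Row-major traversal misses (one per line touched): 55 * ceil(36 * 4 / 64) = 165
Column-major traversal misses (no reuse, every access misses): 55 * 36 = 1980
Ratio = 1980 / 165 = 12.0

12.0


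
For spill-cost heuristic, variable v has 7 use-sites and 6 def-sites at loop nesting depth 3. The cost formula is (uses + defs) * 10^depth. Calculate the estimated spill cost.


uses + defs = 7 + 6 = 13
10^3 = 1000
Spill cost = 13 * 1000 = 13000

13000


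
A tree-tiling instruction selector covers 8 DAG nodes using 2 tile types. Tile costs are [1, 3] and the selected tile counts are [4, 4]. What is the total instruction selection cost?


Total cost = sum(count_i * cost_i)
= 4*1 + 4*3
= 16

16


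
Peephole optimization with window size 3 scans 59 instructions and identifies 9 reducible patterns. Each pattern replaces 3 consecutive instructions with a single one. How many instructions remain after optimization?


Each match removes 2 instructions.
Total removed = 9 * 2 = 18
Remaining = 59 - 18 = 41

41


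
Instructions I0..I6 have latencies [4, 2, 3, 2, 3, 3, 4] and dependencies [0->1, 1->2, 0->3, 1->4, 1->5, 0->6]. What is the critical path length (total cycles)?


Compute longest path through dependency graph: dist(Ik) = max over predecessors of dist + latency(Ik).
dist(I0) = latency 4 = 4
dist(I1) = dist(I0) + 2 = 4 + 2 = 6
dist(I2) = dist(I1) + 3 = 6 + 3 = 9
dist(I3) = dist(I0) + 2 = 4 + 2 = 6
dist(I4) = dist(I1) + 3 = 6 + 3 = 9
dist(I5) = dist(I1) + 3 = 6 + 3 = 9
dist(I6) = dist(I0) + 4 = 4 + 4 = 8
Critical path = max dist = 9

9


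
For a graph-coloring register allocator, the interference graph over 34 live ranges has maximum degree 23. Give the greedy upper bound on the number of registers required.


Greedy coloring never needs more than (max_degree + 1) colors: when coloring a vertex, at most max_degree neighbors are already colored.
Upper bound = 23 + 1 = 24

24


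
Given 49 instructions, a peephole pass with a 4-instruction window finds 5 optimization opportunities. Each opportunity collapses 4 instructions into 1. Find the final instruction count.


Each match removes 3 instructions.
Total removed = 5 * 3 = 15
Remaining = 49 - 15 = 34

34


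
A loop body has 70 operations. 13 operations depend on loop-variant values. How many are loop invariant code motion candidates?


Invariant candidates = total - loop-dependent
= 70 - 13 = 57

57


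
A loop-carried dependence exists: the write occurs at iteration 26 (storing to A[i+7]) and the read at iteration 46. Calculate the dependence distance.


Distance = read iteration - write iteration
= 46 - 26 = 20

20


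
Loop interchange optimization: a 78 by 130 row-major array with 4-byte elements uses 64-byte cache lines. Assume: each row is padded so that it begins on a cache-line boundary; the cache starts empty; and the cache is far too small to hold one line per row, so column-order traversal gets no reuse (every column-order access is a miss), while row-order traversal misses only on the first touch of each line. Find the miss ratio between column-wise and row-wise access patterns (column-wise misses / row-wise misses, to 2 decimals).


Each row occupies 130 * 4 = 520 bytes and starts on a line boundary, so it spans ceil(520 / 64) = 9 cache lines.
Row-major traversal misses (one per line touched): 78 * ceil(130 * 4 / 64) = 702
Column-major traversal misses (no reuse, every access misses): 78 * 130 = 10140
Ratio = 10140 / 702 = 14.44

14.44


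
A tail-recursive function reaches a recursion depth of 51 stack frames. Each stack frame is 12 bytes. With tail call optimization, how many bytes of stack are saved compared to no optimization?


Without TCO: 51 * 12 = 612 bytes
With TCO: reuse 1 frame = 12 bytes
Savings = 612 - 12 = 600

600


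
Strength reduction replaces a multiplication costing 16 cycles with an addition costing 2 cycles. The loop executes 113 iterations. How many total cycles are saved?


Per-iteration saving = 16 - 2 = 14
Total saved = 113 * 14 = 1582

1582


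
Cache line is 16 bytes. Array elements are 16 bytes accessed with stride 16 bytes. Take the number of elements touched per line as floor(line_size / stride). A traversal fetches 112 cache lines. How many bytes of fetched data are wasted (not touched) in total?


Elements per line = floor(16 / 16) = 1
Bytes used per line = 1 * 16 = 16
Wasted per line = 16 - 16 = 0
Total wasted = 0 * 112 = 0

0


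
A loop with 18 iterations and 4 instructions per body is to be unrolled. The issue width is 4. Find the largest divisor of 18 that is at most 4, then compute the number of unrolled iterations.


Largest divisor of 18 <= 4 is 3
New iterations = 18 / 3 = 6

6


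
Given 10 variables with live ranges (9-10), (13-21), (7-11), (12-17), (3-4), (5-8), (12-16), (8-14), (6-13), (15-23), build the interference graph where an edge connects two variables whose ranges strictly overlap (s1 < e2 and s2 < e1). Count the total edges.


Check all pairs for overlapping intervals.
Two intervals (s1,e1) and (s2,e2) overlap if s1 < e2 and s2 < e1.
v0 (9-10) vs v1..v9: overlaps v2, v7, v8 -> 3
v1 (13-21) vs v2..v9: overlaps v3, v6, v7, v9 -> 4
v2 (7-11) vs v3..v9: overlaps v5, v7, v8 -> 3
v3 (12-17) vs v4..v9: overlaps v6, v7, v8, v9 -> 4
v4 (3-4) vs v5..v9: overlaps none -> 0
v5 (5-8) vs v6..v9: overlaps v8 -> 1
v6 (12-16) vs v7..v9: overlaps v7, v8, v9 -> 3
v7 (8-14) vs v8..v9: overlaps v8 -> 1
v8 (6-13) vs v9: overlaps none -> 0
Total overlapping pairs = 3 + 4 + 3 + 4 + 0 + 1 + 3 + 1 + 0 = 19

19


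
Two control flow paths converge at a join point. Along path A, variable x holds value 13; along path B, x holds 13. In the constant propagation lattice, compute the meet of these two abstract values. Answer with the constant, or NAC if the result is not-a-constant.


Meet operation: if both paths give the same constant, result is that constant; if they differ, result is NAC (not-a-constant).
Path A: 13, Path B: 13 -> equal
Result: constant -> 13

13


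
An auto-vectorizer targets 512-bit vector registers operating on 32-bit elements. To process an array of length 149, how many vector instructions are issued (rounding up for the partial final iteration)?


Width = 512 / 32 = 16 elements per vector op
Iterations = ceil(149 / 16) = 10

10


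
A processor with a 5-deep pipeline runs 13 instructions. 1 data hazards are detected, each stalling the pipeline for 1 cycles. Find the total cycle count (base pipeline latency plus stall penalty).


Base cycles = 5 + 13 - 1 = 17
Total stalls = 1 * 1 = 1
Total = 17 + 1 = 18

18


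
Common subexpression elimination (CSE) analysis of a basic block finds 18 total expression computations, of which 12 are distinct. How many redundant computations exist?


CSE count = total expressions - unique expressions
= 18 - 12 = 6

6


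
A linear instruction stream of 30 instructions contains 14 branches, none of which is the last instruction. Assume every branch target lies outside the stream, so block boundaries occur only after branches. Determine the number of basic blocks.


With no in-sequence branch targets, the leaders are the first instruction plus the instruction after each branch.
Number of basic blocks = branches + 1
= 14 + 1 = 15

15


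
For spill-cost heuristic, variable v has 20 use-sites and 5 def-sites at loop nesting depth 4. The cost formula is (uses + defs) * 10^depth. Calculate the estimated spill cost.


uses + defs = 20 + 5 = 25
10^4 = 10000
Spill cost = 25 * 10000 = 250000

250000


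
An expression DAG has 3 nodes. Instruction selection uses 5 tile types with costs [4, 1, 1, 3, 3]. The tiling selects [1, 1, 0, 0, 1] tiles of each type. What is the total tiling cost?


Total cost = sum(count_i * cost_i)
= 1*4 + 1*1 + 0*1 + 0*3 + 1*3
= 8

8


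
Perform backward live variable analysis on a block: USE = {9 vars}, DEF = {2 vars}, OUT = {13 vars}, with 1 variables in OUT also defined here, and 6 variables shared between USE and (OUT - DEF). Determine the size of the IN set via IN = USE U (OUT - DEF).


OUT - DEF: 13 - 1 = 12
|IN| = |USE| + |OUT - DEF| - |USE ∩ (OUT - DEF)| = 9 + 12 - 6 = 15

15


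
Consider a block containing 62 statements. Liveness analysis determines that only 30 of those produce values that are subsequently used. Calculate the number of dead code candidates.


Dead code = total statements - live definitions
= 62 - 30 = 32

32


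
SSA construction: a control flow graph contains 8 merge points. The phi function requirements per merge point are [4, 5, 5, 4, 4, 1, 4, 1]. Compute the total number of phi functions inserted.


Total phi functions = sum of phi functions at each join node
= 4 + 5 + 5 + 4 + 4 + 1 + 4 + 1 = 28

28


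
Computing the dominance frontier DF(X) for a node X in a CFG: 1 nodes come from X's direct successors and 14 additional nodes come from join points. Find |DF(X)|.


DF(X) = direct successor contributions + join point contributions
= 1 + 14 = 15

15


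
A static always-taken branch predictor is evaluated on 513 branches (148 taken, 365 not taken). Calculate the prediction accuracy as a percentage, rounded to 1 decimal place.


Predictor: always-taken
Correct predictions = 148
Accuracy = 148 / 513 * 100 = 28.8%

28.8


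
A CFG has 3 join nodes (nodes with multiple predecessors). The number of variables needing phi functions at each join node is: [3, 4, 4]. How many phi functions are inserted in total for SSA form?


Total phi functions = sum of phi functions at each join node
= 3 + 4 + 4 = 11

11


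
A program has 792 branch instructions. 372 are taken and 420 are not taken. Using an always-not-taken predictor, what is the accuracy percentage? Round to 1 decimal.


Predictor: always-not-taken
Correct predictions = 420
Accuracy = 420 / 792 * 100 = 53.0%

53.0


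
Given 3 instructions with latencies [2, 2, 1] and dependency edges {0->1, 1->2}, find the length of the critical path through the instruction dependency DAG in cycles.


Compute longest path through dependency graph: dist(Ik) = max over predecessors of dist + latency(Ik).
dist(I0) = latency 2 = 2
dist(I1) = dist(I0) + 2 = 2 + 2 = 4
dist(I2) = dist(I1) + 1 = 4 + 1 = 5
Critical path = max dist = 5

5


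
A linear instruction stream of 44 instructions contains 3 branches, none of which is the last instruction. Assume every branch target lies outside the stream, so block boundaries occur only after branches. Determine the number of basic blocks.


With no in-sequence branch targets, the leaders are the first instruction plus the instruction after each branch.
Number of basic blocks = branches + 1
= 3 + 1 = 4

4


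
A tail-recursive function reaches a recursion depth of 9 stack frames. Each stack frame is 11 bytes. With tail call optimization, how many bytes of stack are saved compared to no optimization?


Without TCO: 9 * 11 = 99 bytes
With TCO: reuse 1 frame = 11 bytes
Savings = 99 - 11 = 88

88


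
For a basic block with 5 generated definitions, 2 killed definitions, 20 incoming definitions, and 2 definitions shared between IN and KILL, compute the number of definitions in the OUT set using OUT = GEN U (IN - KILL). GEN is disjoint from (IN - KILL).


IN - KILL: 20 - 2 = 18 surviving definitions
OUT = GEN + surviving = 5 + 18 = 23

23


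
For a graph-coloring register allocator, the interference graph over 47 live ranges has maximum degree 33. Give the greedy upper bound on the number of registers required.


Greedy coloring never needs more than (max_degree + 1) colors: when coloring a vertex, at most max_degree neighbors are already colored.
Upper bound = 33 + 1 = 34

34


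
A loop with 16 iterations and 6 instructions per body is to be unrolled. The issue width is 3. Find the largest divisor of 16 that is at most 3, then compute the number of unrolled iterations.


Largest divisor of 16 <= 3 is 2
New iterations = 16 / 2 = 8

8


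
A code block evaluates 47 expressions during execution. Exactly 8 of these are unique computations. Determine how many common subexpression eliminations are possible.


CSE count = total expressions - unique expressions
= 47 - 8 = 39

39


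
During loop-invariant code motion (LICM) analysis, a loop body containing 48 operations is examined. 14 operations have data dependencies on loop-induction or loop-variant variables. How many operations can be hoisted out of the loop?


Invariant candidates = total - loop-dependent
= 48 - 14 = 34

34


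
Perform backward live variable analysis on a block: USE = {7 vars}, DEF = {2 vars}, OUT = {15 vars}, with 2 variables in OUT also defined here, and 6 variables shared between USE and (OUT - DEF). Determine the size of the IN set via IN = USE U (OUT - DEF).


OUT - DEF: 15 - 2 = 13
|IN| = |USE| + |OUT - DEF| - |USE ∩ (OUT - DEF)| = 7 + 13 - 6 = 14

14
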